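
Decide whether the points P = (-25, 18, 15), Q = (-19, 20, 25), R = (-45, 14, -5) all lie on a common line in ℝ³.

PQ = (6, 2, 10), PR = (-20, -4, -20).
Comparing components 3 and 1: (10)(-20) − (6)(-20) = -80 ≠ 0, so PQ and PR are not parallel and the points are not collinear.

No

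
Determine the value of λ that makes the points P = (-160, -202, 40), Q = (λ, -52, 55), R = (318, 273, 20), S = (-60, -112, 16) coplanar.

-19

The points are coplanar iff PQ · (PR × PS) = 0.
Expanding, this is linear in λ: (-9600)λ + (-182400) = 0.
So λ = -19.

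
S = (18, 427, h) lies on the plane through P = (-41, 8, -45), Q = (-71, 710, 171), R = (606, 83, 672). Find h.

166

The plane through P, Q, R has equation 487134x + 161262y − 456444z = 1857582.
Substituting S: (-456444)h + (77627286) = 1857582, so h = 166.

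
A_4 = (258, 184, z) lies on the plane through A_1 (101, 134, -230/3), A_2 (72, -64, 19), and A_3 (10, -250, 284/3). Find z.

A normal to the plane is n = A_1A_2 × A_1A_3 = (2812, -3737, -6882).
A_4 lies in the plane iff n · A_1A_4 = 0.
This gives (-6882)z + (-272986) = 0, so z = -119/3.

-119/3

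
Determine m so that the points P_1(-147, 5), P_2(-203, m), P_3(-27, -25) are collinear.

The three points are collinear iff det[P_1P_2; P_1P_3] = 0.
This determinant is linear in m: (-120)m + (2280) = 0, so m = 19.

19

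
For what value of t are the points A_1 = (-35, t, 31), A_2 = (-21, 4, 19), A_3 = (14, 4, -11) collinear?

4

Collinearity requires A_1A_2 × A_1A_3 = 0; each component is linear in t.
The x-component gives (30)t + (-120) = 0, so t = 4.
The remaining components then also vanish.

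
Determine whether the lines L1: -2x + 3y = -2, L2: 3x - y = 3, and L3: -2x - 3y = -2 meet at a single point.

Yes

Lines aᵢx + bᵢy = cᵢ with pairwise distinct directions are concurrent exactly when det[aᵢ bᵢ cᵢ] = 0.
Here the determinant is 0.
It vanishes, so the lines are concurrent at (1, 0).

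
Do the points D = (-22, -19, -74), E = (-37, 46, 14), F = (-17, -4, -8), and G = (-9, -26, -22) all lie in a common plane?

A normal to the plane through D, E, F is n = DE × DF = (2970, 1430, -550).
The plane has equation n·P = -51810. For G: n·G = -51810.
Equal, so G lies in the plane and all four are coplanar.

Yes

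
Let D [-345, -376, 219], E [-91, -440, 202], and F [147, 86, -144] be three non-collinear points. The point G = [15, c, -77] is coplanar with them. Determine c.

16

A normal to the plane is n = DE × DF = (31086, 83838, 148836).
G lies in the plane iff n · DG = 0.
This gives (83838)c + (-1341408) = 0, so c = 16.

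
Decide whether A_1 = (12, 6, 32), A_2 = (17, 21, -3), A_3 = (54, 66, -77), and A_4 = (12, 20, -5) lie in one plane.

A normal to the plane through A_1, A_2, A_3 is n = A_1A_2 × A_1A_3 = (465, -925, -330).
The plane has equation n·P = -10530. For A_4: n·A_4 = -11270.
-11270 ≠ -10530, so A_4 is off the plane.

No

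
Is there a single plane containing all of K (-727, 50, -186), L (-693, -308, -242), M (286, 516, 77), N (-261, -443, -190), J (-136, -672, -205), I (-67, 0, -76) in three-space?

No

The plane through K, L, M has normal n = KL × KM = (-68058, -65670, 378498) and equation n·P = -24205962.
Checking the remaining points: n·N = -25059672, n·J = -24205962, n·I = -24205962.
Since n·N = -25059672 ≠ -24205962, N is off the plane and the points are not all coplanar.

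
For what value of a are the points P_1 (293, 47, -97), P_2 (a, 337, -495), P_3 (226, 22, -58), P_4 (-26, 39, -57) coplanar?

482

Coplanarity ⇔ det[P_1P_2; P_1P_3; P_1P_4] = 0.
Expanding, this is linear in a: (-688)a + (331616) = 0.
So a = 482.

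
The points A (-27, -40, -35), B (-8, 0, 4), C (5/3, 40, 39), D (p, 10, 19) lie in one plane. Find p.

Normal to plane ABC: n = (-160, -288, 1120/3); plane equation n·P = 8320/3.
Requiring n·D = 8320/3: (-160)p + (12640/3) = 8320/3.
So p = 9.

9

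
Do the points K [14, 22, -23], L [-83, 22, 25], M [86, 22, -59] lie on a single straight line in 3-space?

No

KL = (-97, 0, 48), KM = (72, 0, -36).
KL × KM = (0, -36, 0).
The cross product is nonzero, so the points do not lie on one line.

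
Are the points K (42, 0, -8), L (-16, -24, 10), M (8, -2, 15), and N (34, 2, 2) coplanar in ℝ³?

No

A normal to the plane through K, L, M is n = KL × KM = (-516, 722, -700).
The plane has equation n·P = -16072. For N: n·N = -17500.
-17500 ≠ -16072, so N is off the plane.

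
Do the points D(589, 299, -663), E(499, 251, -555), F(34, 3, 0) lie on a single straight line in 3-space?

No

DE = (-90, -48, 108), DF = (-555, -296, 663).
Comparing components 2 and 3: (-48)(663) − (108)(-296) = 144 ≠ 0, so DE and DF are not parallel and the points are not collinear.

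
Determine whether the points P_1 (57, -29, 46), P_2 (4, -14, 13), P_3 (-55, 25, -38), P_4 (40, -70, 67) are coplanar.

No

A normal to the plane through P_1, P_2, P_3 is n = P_1P_2 × P_1P_3 = (522, -756, -1182).
The plane has equation n·P = -2694. For P_4: n·P_4 = -5394.
-5394 ≠ -2694, so P_4 is off the plane.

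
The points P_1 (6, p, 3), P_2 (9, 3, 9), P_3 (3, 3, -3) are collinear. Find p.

3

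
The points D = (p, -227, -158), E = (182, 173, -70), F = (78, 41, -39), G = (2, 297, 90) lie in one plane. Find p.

134

Coplanarity ⇔ det[DE; DF; DG] = 0.
Expanding, this is linear in p: (24964)p + (-3345176) = 0.
So p = 134.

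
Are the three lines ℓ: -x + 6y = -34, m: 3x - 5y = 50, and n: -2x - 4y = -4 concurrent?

Intersecting ℓ and m: solving the 2×2 system gives (x, y) = (10, -4).
Substitute into n: (-2)(10) + (-4)(-4) = -4.
This equals -4, so (10, -4) lies on all three lines and they are concurrent.

Yes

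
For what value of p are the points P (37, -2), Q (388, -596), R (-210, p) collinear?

Collinearity: (R − P) must be parallel to (Q − P) = (351, -594).
Cross-multiplying the components: (p − (-2))·(351) = (-247)·(-594).
Solving gives p = 416.

416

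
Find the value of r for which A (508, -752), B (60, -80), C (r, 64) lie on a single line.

The three points are collinear iff det[AB; AC] = 0.
This determinant is linear in r: (-672)r + (-24192) = 0, so r = -36.

-36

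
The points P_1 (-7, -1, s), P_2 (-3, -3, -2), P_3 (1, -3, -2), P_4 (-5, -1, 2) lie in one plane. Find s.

2

The points are coplanar iff P_1P_2 · (P_1P_3 × P_1P_4) = 0.
Expanding, this is linear in s: (-8)s + (16) = 0.
So s = 2.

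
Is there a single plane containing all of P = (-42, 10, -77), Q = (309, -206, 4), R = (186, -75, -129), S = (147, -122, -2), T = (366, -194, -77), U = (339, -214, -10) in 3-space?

The plane through P, Q, R has normal n = PQ × PR = (18117, 36720, 19413) and equation n·X = -1888515.
Checking the remaining points: n·S = -1855467, n·T = -1987659, n·U = -1910547.
Since n·S = -1855467 ≠ -1888515, S is off the plane and the points are not all coplanar.

No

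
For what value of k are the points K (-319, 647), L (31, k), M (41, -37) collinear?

Collinearity: (L − K) must be parallel to (M − K) = (360, -684).
Cross-multiplying the components: (k − 647)·(360) = (350)·(-684).
Solving gives k = -18.

-18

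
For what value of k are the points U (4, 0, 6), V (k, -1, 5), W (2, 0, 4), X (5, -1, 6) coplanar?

Normal to plane UWX: n = (-2, -2, 2); plane equation n·P = 4.
Requiring n·V = 4: (-2)k + (12) = 4.
So k = 4.

4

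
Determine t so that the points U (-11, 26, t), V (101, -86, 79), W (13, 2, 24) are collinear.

9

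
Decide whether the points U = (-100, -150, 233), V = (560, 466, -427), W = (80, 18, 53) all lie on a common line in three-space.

Yes

UV = (660, 616, -660), UW = (180, 168, -180).
UV × UW = (0, 0, 0).
The cross product vanishes, so the three points are collinear.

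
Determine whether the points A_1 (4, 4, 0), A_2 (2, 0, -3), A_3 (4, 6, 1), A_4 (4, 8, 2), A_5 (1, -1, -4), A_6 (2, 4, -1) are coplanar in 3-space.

Yes

The plane through A_1, A_2, A_3 has normal n = A_1A_2 × A_1A_3 = (2, 2, -4) and equation n·P = 16.
Checking the remaining points: n·A_4 = 16, n·A_5 = 16, n·A_6 = 16.
All equal 16, so all 6 points lie in one plane.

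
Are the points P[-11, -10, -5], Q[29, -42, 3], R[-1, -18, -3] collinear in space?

Yes

PQ = (40, -32, 8), PR = (10, -8, 2).
PQ × PR = (0, 0, 0).
The cross product vanishes, so the three points are collinear.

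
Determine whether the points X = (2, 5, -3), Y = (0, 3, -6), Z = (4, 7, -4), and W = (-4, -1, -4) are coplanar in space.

Yes

With X as base: XY = (-2, -2, -3), XZ = (2, 2, -1), XW = (-6, -6, -1).
XZ × XW = (-8, 8, 0).
XY · (XZ × XW) = 0.
The scalar triple product vanishes, so the four points are coplanar.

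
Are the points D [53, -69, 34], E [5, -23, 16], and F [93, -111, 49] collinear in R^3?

No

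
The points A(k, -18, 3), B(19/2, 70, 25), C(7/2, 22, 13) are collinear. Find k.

-3/2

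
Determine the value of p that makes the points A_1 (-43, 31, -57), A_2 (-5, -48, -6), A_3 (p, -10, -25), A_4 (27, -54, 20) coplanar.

Coplanarity ⇔ det[A_1A_2; A_1A_3; A_1A_4] = 0.
Expanding, this is linear in p: (1748)p + (27968) = 0.
So p = -16.

-16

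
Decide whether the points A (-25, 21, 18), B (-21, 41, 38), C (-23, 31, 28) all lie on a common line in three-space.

AB = (4, 20, 20), AC = (2, 10, 10).
AB × AC = (0, 0, 0).
The cross product vanishes, so the three points are collinear.

Yes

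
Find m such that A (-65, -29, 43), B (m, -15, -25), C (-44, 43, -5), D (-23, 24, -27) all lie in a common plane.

-16

The points are coplanar iff AB · (AC × AD) = 0.
Expanding, this is linear in m: (-2496)m + (-39936) = 0.
So m = -16.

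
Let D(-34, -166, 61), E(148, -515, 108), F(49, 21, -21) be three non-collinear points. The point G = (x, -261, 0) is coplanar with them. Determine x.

250

The plane through D, E, F has equation 19829x + 18825y + 63001z = 43925.
Substituting G: (19829)x + (-4913325) = 43925, so x = 250.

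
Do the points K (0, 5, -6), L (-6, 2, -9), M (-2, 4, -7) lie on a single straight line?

KL = (-6, -3, -3), KM = (-2, -1, -1).
KL × KM = (0, 0, 0).
The cross product vanishes, so the three points are collinear.

Yes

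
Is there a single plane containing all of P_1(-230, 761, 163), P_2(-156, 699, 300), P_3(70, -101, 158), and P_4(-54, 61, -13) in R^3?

No

The four points are coplanar iff the 3×3 determinant with rows P_1P_2, P_1P_3, P_1P_4 is zero.
Rows: (74, -62, 137), (300, -862, -5), (176, -700, -176).
Expanding along the first row: (74)(148212) − (-62)(-51920) + (137)(-58288) = -236808.
Nonzero ⇒ not coplanar.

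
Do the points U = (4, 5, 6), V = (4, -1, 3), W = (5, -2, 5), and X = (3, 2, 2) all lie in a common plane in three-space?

Yes

The four points are coplanar iff the 3×3 determinant with rows UV, UW, UX is zero.
Rows: (0, -6, -3), (1, -7, -1), (-1, -3, -4).
Expanding along the first row: (0)(25) − (-6)(-5) + (-3)(-10) = 0.
Zero determinant ⇒ coplanar.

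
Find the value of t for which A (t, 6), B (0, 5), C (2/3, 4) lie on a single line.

-2/3

The three points are collinear iff det[AB; AC] = 0.
This determinant is linear in t: (1)t + (2/3) = 0, so t = -2/3.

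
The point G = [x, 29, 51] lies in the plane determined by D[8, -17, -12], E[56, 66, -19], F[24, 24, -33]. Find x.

64

Coplanarity requires DE · (DF × DG) = 0.
DE = (48, 83, -7), DF = (16, 41, -21); the triple product is linear in x with coefficient -1456 and constant term 93184.
Setting it to zero: x = 64.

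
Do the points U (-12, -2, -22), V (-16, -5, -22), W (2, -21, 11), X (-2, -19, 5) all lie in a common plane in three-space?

No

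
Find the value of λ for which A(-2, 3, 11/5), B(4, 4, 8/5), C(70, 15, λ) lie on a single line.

Collinearity requires AB × AC = 0; each component is linear in λ.
The x-component gives (1)λ + (5) = 0, so λ = -5.
The remaining components then also vanish.

-5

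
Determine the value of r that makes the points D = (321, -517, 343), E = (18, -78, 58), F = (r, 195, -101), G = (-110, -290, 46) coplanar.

-137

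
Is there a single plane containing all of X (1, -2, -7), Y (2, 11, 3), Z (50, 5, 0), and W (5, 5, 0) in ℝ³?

The four points are coplanar iff the 3×3 determinant with rows XY, XZ, XW is zero.
Rows: (1, 13, 10), (49, 7, 7), (4, 7, 7).
Expanding along the first row: (1)(0) − (13)(315) + (10)(315) = -945.
Nonzero ⇒ not coplanar.

No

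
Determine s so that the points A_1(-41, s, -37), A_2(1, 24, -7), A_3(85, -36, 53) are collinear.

Collinearity requires A_1A_2 × A_1A_3 = 0; each component is linear in s.
The x-component gives (-60)s + (3240) = 0, so s = 54.
The remaining components then also vanish.

54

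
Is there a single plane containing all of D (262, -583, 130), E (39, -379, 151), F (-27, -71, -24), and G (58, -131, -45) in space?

Yes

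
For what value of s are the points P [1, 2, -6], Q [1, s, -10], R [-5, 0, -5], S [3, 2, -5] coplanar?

The points are coplanar iff PQ · (PR × PS) = 0.
Expanding, this is linear in s: (8)s + (-32) = 0.
So s = 4.

4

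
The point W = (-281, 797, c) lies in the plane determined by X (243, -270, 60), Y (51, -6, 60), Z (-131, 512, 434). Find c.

Coplanarity requires XY · (XZ × XW) = 0.
XY = (-192, 264, 0), XZ = (-374, 782, 374); the triple product is linear in c with coefficient -51408 and constant term 27965952.
Setting it to zero: c = 544.

544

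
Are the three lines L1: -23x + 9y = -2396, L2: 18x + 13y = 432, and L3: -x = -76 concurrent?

Yes

Lines aᵢx + bᵢy = cᵢ with pairwise distinct directions are concurrent exactly when det[aᵢ bᵢ cᵢ] = 0.
Here the determinant is 0.
It vanishes, so the lines are concurrent at (76, -72).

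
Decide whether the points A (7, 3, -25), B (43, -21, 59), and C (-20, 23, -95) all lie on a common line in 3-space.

No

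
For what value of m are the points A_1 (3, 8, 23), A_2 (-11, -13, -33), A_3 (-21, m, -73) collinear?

-28

Collinearity requires A_1A_2 × A_1A_3 = 0; each component is linear in m.
The x-component gives (56)m + (1568) = 0, so m = -28.
The remaining components then also vanish.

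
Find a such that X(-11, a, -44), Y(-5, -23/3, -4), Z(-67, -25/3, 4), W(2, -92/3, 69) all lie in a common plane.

5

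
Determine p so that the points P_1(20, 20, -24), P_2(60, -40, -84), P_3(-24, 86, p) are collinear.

Direction P_1P_2 = (40, -60, -60). From the x-coordinate of P_3, the parameter along the line is τ = (-24 − 20)/40 = -11/10.
Then p = (-24) + (-11/10)·(-60) = 42.

42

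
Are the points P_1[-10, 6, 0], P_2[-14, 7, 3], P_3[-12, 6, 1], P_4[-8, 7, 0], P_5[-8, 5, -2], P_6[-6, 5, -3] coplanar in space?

The plane through P_1, P_2, P_3 has normal n = P_1P_2 × P_1P_3 = (1, -2, 2) and equation n·P = -22.
Checking the remaining points: n·P_4 = -22, n·P_5 = -22, n·P_6 = -22.
All equal -22, so all 6 points lie in one plane.

Yes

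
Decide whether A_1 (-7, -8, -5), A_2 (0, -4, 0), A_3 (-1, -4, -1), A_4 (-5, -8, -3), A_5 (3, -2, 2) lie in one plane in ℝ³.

The plane through A_1, A_2, A_3 has normal n = A_1A_2 × A_1A_3 = (-4, 2, 4) and equation n·P = -8.
Checking the remaining points: n·A_4 = -8, n·A_5 = -8.
All equal -8, so all 5 points lie in one plane.

Yes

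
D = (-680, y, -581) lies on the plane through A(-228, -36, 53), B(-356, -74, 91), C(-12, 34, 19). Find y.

Coplanarity requires AB · (AC × AD) = 0.
AB = (-128, -38, 38), AC = (216, 70, -34); the triple product is linear in y with coefficient 3856 and constant term 1233920.
Setting it to zero: y = -320.

-320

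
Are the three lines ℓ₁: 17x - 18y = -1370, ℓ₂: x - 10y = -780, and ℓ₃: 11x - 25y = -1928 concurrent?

The three lines meet at one point iff the augmented coefficient matrix [aᵢ bᵢ cᵢ] has rank < 3, i.e. its determinant vanishes.
Here the determinant is -454.
Nonzero, so no common point exists.

No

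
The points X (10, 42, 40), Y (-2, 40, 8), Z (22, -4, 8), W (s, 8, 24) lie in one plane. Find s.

Normal to plane XYZ: n = (-1408, -768, 576); plane equation n·P = -23296.
Requiring n·W = -23296: (-1408)s + (7680) = -23296.
So s = 22.

22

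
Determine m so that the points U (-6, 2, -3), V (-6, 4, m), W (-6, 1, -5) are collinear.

1

Direction UW = (0, -1, -2). From the y-coordinate of V, the parameter along the line is τ = (4 − 2)/(-1) = -2.
Then m = (-3) + (-2)·(-2) = 1.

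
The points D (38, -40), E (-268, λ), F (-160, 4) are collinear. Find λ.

28

Collinearity: (E − D) must be parallel to (F − D) = (-198, 44).
Cross-multiplying the components: (λ − (-40))·(-198) = (-306)·(44).
Solving gives λ = 28.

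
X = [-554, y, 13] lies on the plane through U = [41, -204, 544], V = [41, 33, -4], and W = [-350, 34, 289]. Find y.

220

The plane through U, V, W has equation 69989x + 214268y + 92667z = 9569725.
Substituting X: (214268)y + (-37569235) = 9569725, so y = 220.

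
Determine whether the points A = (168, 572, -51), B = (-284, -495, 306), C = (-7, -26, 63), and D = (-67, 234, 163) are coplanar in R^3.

Yes

A normal to the plane through A, B, C is n = AB × AC = (91848, -10947, 83571).
The plane has equation n·P = 4906659. For D: n·D = 4906659.
Equal, so D lies in the plane and all four are coplanar.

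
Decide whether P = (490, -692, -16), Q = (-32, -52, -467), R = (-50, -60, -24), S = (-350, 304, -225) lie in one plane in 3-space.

Yes

The four points are coplanar iff the 3×3 determinant with rows PQ, PR, PS is zero.
Rows: (-522, 640, -451), (-540, 632, -8), (-840, 996, -209).
Expanding along the first row: (-522)(-124120) − (640)(106140) + (-451)(-6960) = 0.
Zero determinant ⇒ coplanar.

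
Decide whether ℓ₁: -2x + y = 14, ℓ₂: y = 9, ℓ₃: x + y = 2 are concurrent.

No

Intersecting ℓ₁ and ℓ₂: solving the 2×2 system gives (x, y) = (-5/2, 9).
Substitute into ℓ₃: (1)(-5/2) + (1)(9) = 13/2.
But ℓ₃ requires 2 ≠ 13/2, so the three lines have no common point.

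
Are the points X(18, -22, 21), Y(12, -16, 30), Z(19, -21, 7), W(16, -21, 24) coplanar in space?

With X as base: XY = (-6, 6, 9), XZ = (1, 1, -14), XW = (-2, 1, 3).
XZ × XW = (17, 25, 3).
XY · (XZ × XW) = 75.
Since 75 ≠ 0, the four points are not coplanar.

No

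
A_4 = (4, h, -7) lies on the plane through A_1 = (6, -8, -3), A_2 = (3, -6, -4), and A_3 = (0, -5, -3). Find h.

-5

The plane through A_1, A_2, A_3 has equation 3x + 6y + 3z = -39.
Substituting A_4: (6)h + (-9) = -39, so h = -5.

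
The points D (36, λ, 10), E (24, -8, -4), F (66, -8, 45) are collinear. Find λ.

Direction EF = (42, 0, 49). From the x-coordinate of D, the parameter along the line is τ = (36 − 24)/42 = 2/7.
Then λ = (-8) + 2/7·(0) = -8.

-8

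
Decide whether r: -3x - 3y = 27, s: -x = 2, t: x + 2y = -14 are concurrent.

Intersecting r and s: solving the 2×2 system gives (x, y) = (-2, -7).
Substitute into t: (1)(-2) + (2)(-7) = -16.
But t requires -14 ≠ -16, so the three lines have no common point.

No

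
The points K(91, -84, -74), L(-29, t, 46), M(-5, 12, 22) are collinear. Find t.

36

Collinearity requires KL × KM = 0; each component is linear in t.
The x-component gives (96)t + (-3456) = 0, so t = 36.
The remaining components then also vanish.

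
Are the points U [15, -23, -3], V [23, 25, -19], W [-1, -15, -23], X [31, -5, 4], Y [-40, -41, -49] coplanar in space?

The plane through U, V, W has normal n = UV × UW = (-832, 416, 832) and equation n·P = -24544.
Checking the remaining points: n·X = -24544, n·Y = -24544.
All equal -24544, so all 5 points lie in one plane.

Yes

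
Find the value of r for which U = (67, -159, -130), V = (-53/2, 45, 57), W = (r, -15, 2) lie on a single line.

1

Direction UV = (-187/2, 204, 187). From the y-coordinate of W, the parameter along the line is τ = (-15 − (-159))/204 = 12/17.
Then r = 67 + 12/17·(-187/2) = 1.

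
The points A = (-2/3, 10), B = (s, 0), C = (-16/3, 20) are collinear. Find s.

4

Collinearity: (B − A) must be parallel to (C − A) = (-14/3, 10).
Cross-multiplying the components: (s − (-2/3))·(10) = (-10)·(-14/3).
Solving gives s = 4.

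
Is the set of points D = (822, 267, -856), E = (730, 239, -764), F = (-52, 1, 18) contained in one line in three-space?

Yes

DE = (-92, -28, 92), DF = (-874, -266, 874).
DE × DF = (0, 0, 0).
The cross product vanishes, so the three points are collinear.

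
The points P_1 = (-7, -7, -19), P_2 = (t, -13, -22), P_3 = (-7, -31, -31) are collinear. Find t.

-7

Collinearity requires P_1P_2 × P_1P_3 = 0; each component is linear in t.
The y-component gives (12)t + (84) = 0, so t = -7.
The remaining components then also vanish.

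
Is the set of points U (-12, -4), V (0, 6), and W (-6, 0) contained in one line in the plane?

No

UV = (12, 10), UW = (6, 4).
Twice the signed area of △UVW is (12)(4) − (10)(6) = -12.
The area is nonzero, so the three points are not collinear.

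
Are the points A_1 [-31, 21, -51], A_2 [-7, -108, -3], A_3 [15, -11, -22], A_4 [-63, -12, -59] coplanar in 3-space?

No

A normal to the plane through A_1, A_2, A_3 is n = A_1A_2 × A_1A_3 = (-2205, 1512, 5166).
The plane has equation n·P = -163359. For A_4: n·A_4 = -184023.
-184023 ≠ -163359, so A_4 is off the plane.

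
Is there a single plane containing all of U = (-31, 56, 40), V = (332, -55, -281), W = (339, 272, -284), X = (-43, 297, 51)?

No

A normal to the plane through U, V, W is n = UV × UW = (105300, -1158, 119478).
The plane has equation n·P = 1449972. For X: n·X = 1221552.
1221552 ≠ 1449972, so X is off the plane.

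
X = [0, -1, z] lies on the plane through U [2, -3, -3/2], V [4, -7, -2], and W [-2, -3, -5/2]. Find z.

-3/2

Coplanarity requires UV · (UW × UX) = 0.
UV = (2, -4, -1/2), UW = (-4, 0, -1); the triple product is linear in z with coefficient -16 and constant term -24.
Setting it to zero: z = -3/2.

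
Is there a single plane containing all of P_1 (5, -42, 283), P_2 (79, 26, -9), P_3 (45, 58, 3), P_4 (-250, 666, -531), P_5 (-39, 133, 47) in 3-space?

The plane through P_1, P_2, P_3 has normal n = P_1P_2 × P_1P_3 = (10160, 9040, 4680) and equation n·P = 995560.
Checking the remaining points: n·P_4 = 995560, n·P_5 = 1026040.
Since n·P_5 = 1026040 ≠ 995560, P_5 is off the plane and the points are not all coplanar.

No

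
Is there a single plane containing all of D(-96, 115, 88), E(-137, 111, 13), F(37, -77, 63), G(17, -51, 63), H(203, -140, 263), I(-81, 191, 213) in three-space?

The plane through D, E, F has normal n = DE × DF = (-14300, -11000, 8404) and equation n·P = 847352.
Checking the remaining points: n·G = 847352, n·H = 847352, n·I = 847352.
All equal 847352, so all 6 points lie in one plane.

Yes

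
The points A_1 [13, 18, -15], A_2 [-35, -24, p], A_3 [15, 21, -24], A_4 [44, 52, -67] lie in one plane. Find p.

Normal to plane A_1A_3A_4: n = (150, -175, -25); plane equation n·P = -825.
Requiring n·A_2 = -825: (-25)p + (-1050) = -825.
So p = -9.

-9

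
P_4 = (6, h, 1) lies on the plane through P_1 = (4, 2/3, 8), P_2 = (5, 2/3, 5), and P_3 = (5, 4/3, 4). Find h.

4/3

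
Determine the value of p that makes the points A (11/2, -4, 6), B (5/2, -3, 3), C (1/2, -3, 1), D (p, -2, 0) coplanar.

-1/2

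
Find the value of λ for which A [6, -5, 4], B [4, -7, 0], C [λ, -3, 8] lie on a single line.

8

Direction AB = (-2, -2, -4). From the y-coordinate of C, the parameter along the line is τ = (-3 − (-5))/(-2) = -1.
Then λ = 6 + (-1)·(-2) = 8.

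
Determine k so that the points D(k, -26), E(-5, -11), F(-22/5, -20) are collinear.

-4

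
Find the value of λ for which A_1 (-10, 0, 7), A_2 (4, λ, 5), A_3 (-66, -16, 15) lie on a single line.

4

Direction A_1A_3 = (-56, -16, 8). From the x-coordinate of A_2, the parameter along the line is τ = (4 − (-10))/(-56) = -1/4.
Then λ = 0 + (-1/4)·(-16) = 4.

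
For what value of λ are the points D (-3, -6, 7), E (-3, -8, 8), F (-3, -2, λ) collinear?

5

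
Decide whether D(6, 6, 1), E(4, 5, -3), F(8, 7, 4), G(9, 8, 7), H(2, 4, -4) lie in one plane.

No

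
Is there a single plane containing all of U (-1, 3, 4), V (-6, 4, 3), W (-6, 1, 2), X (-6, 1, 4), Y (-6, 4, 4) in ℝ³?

The plane through U, V, W has normal n = UV × UW = (-4, -5, 15) and equation n·P = 49.
Checking the remaining points: n·X = 79, n·Y = 64.
Since n·X = 79 ≠ 49, X is off the plane and the points are not all coplanar.

No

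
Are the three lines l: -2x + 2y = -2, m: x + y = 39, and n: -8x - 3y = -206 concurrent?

No

Intersecting l and m: solving the 2×2 system gives (x, y) = (20, 19).
Substitute into n: (-8)(20) + (-3)(19) = -217.
But n requires -206 ≠ -217, so the three lines have no common point.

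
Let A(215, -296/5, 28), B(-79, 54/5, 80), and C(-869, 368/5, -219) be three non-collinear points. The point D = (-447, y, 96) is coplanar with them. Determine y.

422/5

The plane through A, B, C has equation −(120978/5)x − 128986y + (184184/5)z = 17326738/5.
Substituting D: (-128986)y + (14351766) = 17326738/5, so y = 422/5.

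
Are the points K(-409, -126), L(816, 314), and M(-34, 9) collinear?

KL = (1225, 440), KM = (375, 135).
Twice the signed area of △KLM is (1225)(135) − (440)(375) = 375.
The area is nonzero, so the three points are not collinear.

No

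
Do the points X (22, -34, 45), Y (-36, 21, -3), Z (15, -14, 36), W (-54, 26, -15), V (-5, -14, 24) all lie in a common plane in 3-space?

Yes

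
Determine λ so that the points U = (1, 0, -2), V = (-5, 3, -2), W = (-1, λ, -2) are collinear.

Direction UV = (-6, 3, 0). From the x-coordinate of W, the parameter along the line is τ = (-1 − 1)/(-6) = 1/3.
Then λ = 0 + 1/3·(3) = 1.

1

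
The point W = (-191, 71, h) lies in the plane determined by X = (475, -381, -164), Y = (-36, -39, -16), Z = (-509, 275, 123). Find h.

24

A normal to the plane is n = XY × XZ = (1066, 1025, 1312).
W lies in the plane iff n · XW = 0.
This gives (1312)h + (-31488) = 0, so h = 24.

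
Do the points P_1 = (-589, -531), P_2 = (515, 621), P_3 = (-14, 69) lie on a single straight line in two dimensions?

Yes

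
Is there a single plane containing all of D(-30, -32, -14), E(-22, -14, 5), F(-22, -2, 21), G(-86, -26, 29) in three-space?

Yes

With D as base: DE = (8, 18, 19), DF = (8, 30, 35), DG = (-56, 6, 43).
DF × DG = (1080, -2304, 1728).
DE · (DF × DG) = 0.
The scalar triple product vanishes, so the four points are coplanar.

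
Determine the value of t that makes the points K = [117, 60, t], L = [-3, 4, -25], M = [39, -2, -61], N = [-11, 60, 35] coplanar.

-57

The points are coplanar iff KL · (KM × KN) = 0.
Expanding, this is linear in t: (-2304)t + (-131328) = 0.
So t = -57.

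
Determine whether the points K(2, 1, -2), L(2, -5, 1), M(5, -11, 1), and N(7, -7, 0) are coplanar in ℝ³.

With K as base: KL = (0, -6, 3), KM = (3, -12, 3), KN = (5, -8, 2).
KM × KN = (0, 9, 36).
KL · (KM × KN) = 54.
Since 54 ≠ 0, the four points are not coplanar.

No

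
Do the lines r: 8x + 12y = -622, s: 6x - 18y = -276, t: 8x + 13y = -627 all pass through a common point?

The three lines meet at one point iff the augmented coefficient matrix [aᵢ bᵢ cᵢ] has rank < 3, i.e. its determinant vanishes.
Here the determinant is -444.
Nonzero, so no common point exists.

No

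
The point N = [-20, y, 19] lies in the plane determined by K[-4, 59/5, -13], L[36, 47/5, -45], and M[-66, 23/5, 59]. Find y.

17/5

Coplanarity requires KL · (KM × KN) = 0.
KL = (40, -12/5, -32), KM = (-62, -36/5, 72); the triple product is linear in y with coefficient -896 and constant term 15232/5.
Setting it to zero: y = 17/5.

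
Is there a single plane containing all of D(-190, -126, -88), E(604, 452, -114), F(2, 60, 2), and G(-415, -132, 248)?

With D as base: DE = (794, 578, -26), DF = (192, 186, 90), DG = (-225, -6, 336).
DF × DG = (63036, -84762, 40698).
DE · (DF × DG) = 0.
The scalar triple product vanishes, so the four points are coplanar.

Yes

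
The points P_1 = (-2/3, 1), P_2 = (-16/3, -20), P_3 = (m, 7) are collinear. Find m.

Collinearity: (P_3 − P_1) must be parallel to (P_2 − P_1) = (-14/3, -21).
Cross-multiplying the components: (m − (-2/3))·(-21) = (6)·(-14/3).
Solving gives m = 2/3.

2/3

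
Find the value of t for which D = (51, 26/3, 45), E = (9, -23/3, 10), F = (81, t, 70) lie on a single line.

61/3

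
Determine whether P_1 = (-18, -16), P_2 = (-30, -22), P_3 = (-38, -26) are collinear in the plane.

P_1P_2 = (-12, -6), P_1P_3 = (-20, -10).
Twice the signed area of △P_1P_2P_3 is (-12)(-10) − (-6)(-20) = 0.
The triangle is degenerate (zero area), so the points are collinear.

Yes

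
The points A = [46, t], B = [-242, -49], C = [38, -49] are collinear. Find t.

-49

Collinearity: (A − B) must be parallel to (C − B) = (280, 0).
Cross-multiplying the components: (t − (-49))·(280) = (288)·(0).
Solving gives t = -49.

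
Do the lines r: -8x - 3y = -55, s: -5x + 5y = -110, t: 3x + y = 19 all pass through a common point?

No

Intersecting r and s: solving the 2×2 system gives (x, y) = (11, -11).
Substitute into t: (3)(11) + (1)(-11) = 22.
But t requires 19 ≠ 22, so the three lines have no common point.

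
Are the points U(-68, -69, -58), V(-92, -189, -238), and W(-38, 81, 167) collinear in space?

Yes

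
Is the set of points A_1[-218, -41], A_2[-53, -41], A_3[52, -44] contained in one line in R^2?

No

A_1A_2 = (165, 0), A_1A_3 = (270, -3).
If collinear, A_1A_3 would be a scalar multiple of A_1A_2. But (165)·(-3) ≠ (0)·(270) (difference -495), so they are not parallel; the points are not collinear.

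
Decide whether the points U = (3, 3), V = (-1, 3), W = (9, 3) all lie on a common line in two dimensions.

UV = (-4, 0), UW = (6, 0).
Twice the signed area of △UVW is (-4)(0) − (0)(6) = 0.
The triangle is degenerate (zero area), so the points are collinear.

Yes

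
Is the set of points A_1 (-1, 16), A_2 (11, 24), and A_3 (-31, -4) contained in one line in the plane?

Yes

A_1A_2 = (12, 8), A_1A_3 = (-30, -20).
Checking proportionality: A_1A_3 = -5/2·A_1A_2, so the vectors are parallel and the points are collinear.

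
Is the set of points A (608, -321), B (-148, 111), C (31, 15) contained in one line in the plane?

AB = (-756, 432), AC = (-577, 336).
If collinear, AC would be a scalar multiple of AB. But (-756)·(336) ≠ (432)·(-577) (difference -4752), so they are not parallel; the points are not collinear.

No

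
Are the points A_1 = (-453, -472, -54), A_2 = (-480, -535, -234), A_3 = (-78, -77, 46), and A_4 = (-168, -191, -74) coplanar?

The four points are coplanar iff the 3×3 determinant with rows A_1A_2, A_1A_3, A_1A_4 is zero.
Rows: (-27, -63, -180), (375, 395, 100), (285, 281, -20).
Expanding along the first row: (-27)(-36000) − (-63)(-36000) + (-180)(-7200) = 0.
Zero determinant ⇒ coplanar.

Yes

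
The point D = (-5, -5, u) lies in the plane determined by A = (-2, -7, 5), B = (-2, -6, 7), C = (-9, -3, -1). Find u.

Coplanarity requires AB · (AC × AD) = 0.
AB = (0, 1, 2), AC = (-7, 4, -6); the triple product is linear in u with coefficient 7 and constant term -21.
Setting it to zero: u = 3.

3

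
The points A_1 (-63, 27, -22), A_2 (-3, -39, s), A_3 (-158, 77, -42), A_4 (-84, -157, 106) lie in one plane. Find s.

14

Normal to plane A_1A_3A_4: n = (2720, 12580, 18530); plane equation n·P = -239360.
Requiring n·A_2 = -239360: (18530)s + (-498780) = -239360.
So s = 14.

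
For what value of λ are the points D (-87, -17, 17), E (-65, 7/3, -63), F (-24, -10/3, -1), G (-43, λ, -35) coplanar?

1/3

Normal to plane DEF: n = (2236/3, -4644, -2752/3); plane equation n·P = -4472/3.
Requiring n·G = -4472/3: (-4644)λ + (172/3) = -4472/3.
So λ = 1/3.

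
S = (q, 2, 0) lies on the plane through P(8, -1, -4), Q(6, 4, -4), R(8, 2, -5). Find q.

2

The plane through P, Q, R has equation −5x − 2y − 6z = -14.
Substituting S: (-5)q + (-4) = -14, so q = 2.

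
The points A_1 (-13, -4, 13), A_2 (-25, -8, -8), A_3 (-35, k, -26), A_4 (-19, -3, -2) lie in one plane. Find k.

-11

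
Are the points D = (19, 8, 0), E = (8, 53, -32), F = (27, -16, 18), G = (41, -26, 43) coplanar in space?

No

With D as base: DE = (-11, 45, -32), DF = (8, -24, 18), DG = (22, -34, 43).
DF × DG = (-420, 52, 256).
DE · (DF × DG) = -1232.
Since -1232 ≠ 0, the four points are not coplanar.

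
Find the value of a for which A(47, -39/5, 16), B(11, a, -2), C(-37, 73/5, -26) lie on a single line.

Collinearity requires AB × AC = 0; each component is linear in a.
The x-component gives (-42)a + (378/5) = 0, so a = 9/5.
The remaining components then also vanish.

9/5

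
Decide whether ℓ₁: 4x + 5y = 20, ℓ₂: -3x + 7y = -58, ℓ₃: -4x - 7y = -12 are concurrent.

Yes

Intersecting ℓ₁ and ℓ₂: solving the 2×2 system gives (x, y) = (10, -4).
Substitute into ℓ₃: (-4)(10) + (-7)(-4) = -12.
This equals -12, so (10, -4) lies on all three lines and they are concurrent.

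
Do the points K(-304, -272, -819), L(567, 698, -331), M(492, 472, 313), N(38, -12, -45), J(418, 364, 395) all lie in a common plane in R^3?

The plane through K, L, M has normal n = KL × KM = (734968, -597524, -124096) and equation n·P = 40730880.
Checking the remaining points: n·N = 40683392, n·J = 40699968.
Since n·N = 40683392 ≠ 40730880, N is off the plane and the points are not all coplanar.

No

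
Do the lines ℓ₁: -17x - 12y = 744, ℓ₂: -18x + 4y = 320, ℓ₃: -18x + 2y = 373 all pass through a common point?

Lines aᵢx + bᵢy = cᵢ with pairwise distinct directions are concurrent exactly when det[aᵢ bᵢ cᵢ] = 0.
Here the determinant is 852.
Nonzero, so no common point exists.

No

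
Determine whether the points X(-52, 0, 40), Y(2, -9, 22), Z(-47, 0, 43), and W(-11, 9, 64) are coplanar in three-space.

The four points are coplanar iff the 3×3 determinant with rows XY, XZ, XW is zero.
Rows: (54, -9, -18), (5, 0, 3), (41, 9, 24).
Expanding along the first row: (54)(-27) − (-9)(-3) + (-18)(45) = -2295.
Nonzero ⇒ not coplanar.

No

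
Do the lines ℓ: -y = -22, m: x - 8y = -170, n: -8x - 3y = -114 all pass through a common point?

Intersecting ℓ and m: solving the 2×2 system gives (x, y) = (6, 22).
Substitute into n: (-8)(6) + (-3)(22) = -114.
This equals -114, so (6, 22) lies on all three lines and they are concurrent.

Yes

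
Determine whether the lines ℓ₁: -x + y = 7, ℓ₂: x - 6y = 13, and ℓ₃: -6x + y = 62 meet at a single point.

Lines aᵢx + bᵢy = cᵢ with pairwise distinct directions are concurrent exactly when det[aᵢ bᵢ cᵢ] = 0.
Here the determinant is 0.
It vanishes, so the lines are concurrent at (-11, -4).

Yes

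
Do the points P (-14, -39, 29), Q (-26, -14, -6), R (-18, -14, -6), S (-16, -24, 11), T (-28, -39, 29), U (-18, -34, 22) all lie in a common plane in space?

No

The plane through P, Q, R has normal n = PQ × PR = (0, -280, -200) and equation n·X = 5120.
Checking the remaining points: n·S = 4520, n·T = 5120, n·U = 5120.
Since n·S = 4520 ≠ 5120, S is off the plane and the points are not all coplanar.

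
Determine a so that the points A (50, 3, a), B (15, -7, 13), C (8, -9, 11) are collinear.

23

Direction BC = (-7, -2, -2). From the x-coordinate of A, the parameter along the line is τ = (50 − 15)/(-7) = -5.
Then a = 13 + (-5)·(-2) = 23.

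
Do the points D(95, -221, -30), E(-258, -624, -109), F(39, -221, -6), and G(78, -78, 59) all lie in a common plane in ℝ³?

A normal to the plane through D, E, F is n = DE × DF = (-9672, 12896, -22568).
The plane has equation n·P = -3091816. For G: n·G = -3091816.
Equal, so G lies in the plane and all four are coplanar.

Yes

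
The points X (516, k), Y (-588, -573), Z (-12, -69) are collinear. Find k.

393

The three points are collinear iff det[XY; XZ] = 0.
This determinant is linear in k: (576)k + (-226368) = 0, so k = 393.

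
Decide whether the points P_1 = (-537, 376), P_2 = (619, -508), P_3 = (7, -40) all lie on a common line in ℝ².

Yes

P_1P_2 = (1156, -884), P_1P_3 = (544, -416).
det[P_1P_2; P_1P_3] = (1156)(-416) − (-884)(544) = 0.
The determinant is zero, so the points are collinear.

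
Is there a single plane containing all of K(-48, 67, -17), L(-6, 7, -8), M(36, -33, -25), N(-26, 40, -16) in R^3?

With K as base: KL = (42, -60, 9), KM = (84, -100, -8), KN = (22, -27, 1).
KM × KN = (-316, -260, -68).
KL · (KM × KN) = 1716.
Since 1716 ≠ 0, the four points are not coplanar.

No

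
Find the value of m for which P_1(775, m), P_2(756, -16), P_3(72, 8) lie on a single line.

The three points are collinear iff det[P_1P_2; P_1P_3] = 0.
This determinant is linear in m: (-684)m + (-11400) = 0, so m = -50/3.

-50/3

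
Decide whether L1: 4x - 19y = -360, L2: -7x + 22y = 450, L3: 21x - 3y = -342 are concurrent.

Intersecting L1 and L2: solving the 2×2 system gives (x, y) = (-14, 16).
Substitute into L3: (21)(-14) + (-3)(16) = -342.
This equals -342, so (-14, 16) lies on all three lines and they are concurrent.

Yes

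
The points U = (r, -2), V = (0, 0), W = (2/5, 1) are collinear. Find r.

-4/5

Collinearity: (U − V) must be parallel to (W − V) = (2/5, 1).
Cross-multiplying the components: (r − 0)·(1) = (-2)·(2/5).
Solving gives r = -4/5.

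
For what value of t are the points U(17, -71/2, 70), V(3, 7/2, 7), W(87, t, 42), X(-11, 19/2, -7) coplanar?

1/2

Normal to plane UVX: n = (-168, 686, 462); plane equation n·P = 5131.
Requiring n·W = 5131: (686)t + (4788) = 5131.
So t = 1/2.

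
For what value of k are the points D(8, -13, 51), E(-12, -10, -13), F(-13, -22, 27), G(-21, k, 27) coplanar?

Normal to plane DEF: n = (-648, 864, 243); plane equation n·P = -4023.
Requiring n·G = -4023: (864)k + (20169) = -4023.
So k = -28.

-28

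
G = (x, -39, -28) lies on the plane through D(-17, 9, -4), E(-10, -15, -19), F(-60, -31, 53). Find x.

A normal to the plane is n = DE × DF = (-1968, 246, -1312).
G lies in the plane iff n · DG = 0.
This gives (-1968)x + (-13776) = 0, so x = -7.

-7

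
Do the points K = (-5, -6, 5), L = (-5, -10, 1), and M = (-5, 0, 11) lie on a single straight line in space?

KL = (0, -4, -4), KM = (0, 6, 6).
Each component of KM is -3/2 times the corresponding component of KL, so KM = -3/2·KL and the points are collinear.

Yes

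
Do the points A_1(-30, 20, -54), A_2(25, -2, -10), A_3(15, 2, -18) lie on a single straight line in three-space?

Yes

A_1A_2 = (55, -22, 44), A_1A_3 = (45, -18, 36).
A_1A_2 × A_1A_3 = (0, 0, 0).
The cross product vanishes, so the three points are collinear.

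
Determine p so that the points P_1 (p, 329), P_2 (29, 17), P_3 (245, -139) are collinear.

The three points are collinear iff det[P_1P_2; P_1P_3] = 0.
This determinant is linear in p: (156)p + (62868) = 0, so p = -403.

-403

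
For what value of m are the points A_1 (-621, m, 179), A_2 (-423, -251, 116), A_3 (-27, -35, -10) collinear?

Collinearity requires A_1A_2 × A_1A_3 = 0; each component is linear in m.
The x-component gives (126)m + (45234) = 0, so m = -359.
The remaining components then also vanish.

-359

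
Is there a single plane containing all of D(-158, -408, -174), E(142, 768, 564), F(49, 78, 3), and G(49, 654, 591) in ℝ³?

The four points are coplanar iff the 3×3 determinant with rows DE, DF, DG is zero.
Rows: (300, 1176, 738), (207, 486, 177), (207, 1062, 765).
Expanding along the first row: (300)(183816) − (1176)(121716) + (738)(119232) = 0.
Zero determinant ⇒ coplanar.

Yes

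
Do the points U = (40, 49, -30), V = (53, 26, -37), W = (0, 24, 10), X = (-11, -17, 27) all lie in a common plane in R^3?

With U as base: UV = (13, -23, -7), UW = (-40, -25, 40), UX = (-51, -66, 57).
UW × UX = (1215, 240, 1365).
UV · (UW × UX) = 720.
Since 720 ≠ 0, the four points are not coplanar.

No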